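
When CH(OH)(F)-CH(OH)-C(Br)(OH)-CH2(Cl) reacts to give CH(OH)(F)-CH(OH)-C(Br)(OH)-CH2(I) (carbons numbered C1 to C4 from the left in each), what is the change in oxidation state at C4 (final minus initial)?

0

Before: C4 has 1 bond to C, 2 bonds to H, 1 bond to Cl → oxidation state -1.
After: C4 has 1 bond to C, 2 bonds to H, 1 bond to I → oxidation state -1.
Δ = -1 − (-1) = 0, so no net redox change at C4.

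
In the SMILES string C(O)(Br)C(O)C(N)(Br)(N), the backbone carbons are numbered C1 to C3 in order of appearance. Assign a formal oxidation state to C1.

+1

Count +1 for every bond to an atom more electronegative than carbon and −1 for every bond to one less electronegative; C–C bonds are 0.
C1 has one bond to C (0), one bond to H (-1), one bond to O (+1), one bond to Br (+1).
Oxidation state = 0 − 1 + 1 + 1 = +1.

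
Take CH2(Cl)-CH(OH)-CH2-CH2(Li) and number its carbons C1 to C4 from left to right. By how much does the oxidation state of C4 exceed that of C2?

C4: 1C, 2H, 1Li → 0 − 2 − 1 = -3
C2: 2C, 1H, 1O → 0 − 1 + 1 = 0
Difference: -3 − (0) = -3.

-3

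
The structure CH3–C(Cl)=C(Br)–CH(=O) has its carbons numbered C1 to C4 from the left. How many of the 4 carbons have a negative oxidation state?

Tallying each carbon's bonds:
C1: 1C, 3H → 0 − 3 = -3
C2: 3C, 1Cl → 0 + 1 = +1
C3: 3C, 1Br → 0 + 1 = +1
C4: 1C, 1H, 2O → 0 − 1 + 2 = +1
1 carbon (C1) meets the condition.

1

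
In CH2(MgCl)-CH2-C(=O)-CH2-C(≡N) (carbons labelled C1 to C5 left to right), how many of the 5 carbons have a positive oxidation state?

Tallying each carbon's bonds:
C1: 1C, 2H, 1Mg → 0 − 2 − 1 = -3
C2: 2C, 2H → 0 − 2 = -2
C3: 2C, 2O → 0 + 2 = +2
C4: 2C, 2H → 0 − 2 = -2
C5: 1C, 3N → 0 + 3 = +3
2 carbons (C3, C5) meet the condition.

2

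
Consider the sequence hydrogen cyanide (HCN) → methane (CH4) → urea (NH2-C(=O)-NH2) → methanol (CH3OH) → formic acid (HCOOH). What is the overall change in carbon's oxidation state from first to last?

0

Carbon oxidation states along the series — hydrogen cyanide: +2, methane: -4, urea: +4, methanol: -2, formic acid: +2.
Net change = +2 − (+2) = 0.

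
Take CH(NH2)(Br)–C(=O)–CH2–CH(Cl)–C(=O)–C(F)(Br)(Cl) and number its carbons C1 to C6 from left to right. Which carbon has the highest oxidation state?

Tallying each carbon's bonds:
C1: 1C, 1H, 1N, 1Br → 0 − 1 + 1 + 1 = +1
C2: 2C, 2O → 0 + 2 = +2
C3: 2C, 2H → 0 − 2 = -2
C4: 2C, 1H, 1Cl → 0 − 1 + 1 = 0
C5: 2C, 2O → 0 + 2 = +2
C6: 1C, 1F, 1Cl, 1Br → 0 + 1 + 1 + 1 = +3
The most oxidised carbon is C6 at +3.

C6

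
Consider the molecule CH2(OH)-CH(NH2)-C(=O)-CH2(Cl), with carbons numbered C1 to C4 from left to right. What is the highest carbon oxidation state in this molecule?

Count +1 for every bond to an atom more electronegative than carbon and −1 for every bond to one less electronegative; C–C bonds are 0. Tallying each carbon:
C1: 1C, 2H, 1O → 0 − 2 + 1 = -1
C2: 2C, 1H, 1N → 0 − 1 + 1 = 0
C3: 2C, 2O → 0 + 2 = +2
C4: 1C, 2H, 1Cl → 0 − 2 + 1 = -1
The highest value is +2.

+2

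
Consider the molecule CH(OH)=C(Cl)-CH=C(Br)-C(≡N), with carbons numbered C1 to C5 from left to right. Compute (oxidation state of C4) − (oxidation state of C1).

+1

C4: 3C, 1Br → 0 + 1 = +1
C1: 2C, 1H, 1O → 0 − 1 + 1 = 0
Difference: +1 − (0) = +1.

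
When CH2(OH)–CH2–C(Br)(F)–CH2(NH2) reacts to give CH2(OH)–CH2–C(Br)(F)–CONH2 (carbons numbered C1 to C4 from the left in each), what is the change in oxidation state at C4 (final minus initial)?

Before: C4 has 1 bond to C, 2 bonds to H, 1 bond to N → oxidation state -1.
After: C4 has 1 bond to C, 2 bonds to O, 1 bond to N → oxidation state +3.
Δ = +3 − (-1) = +4, so this is an oxidation at C4.

+4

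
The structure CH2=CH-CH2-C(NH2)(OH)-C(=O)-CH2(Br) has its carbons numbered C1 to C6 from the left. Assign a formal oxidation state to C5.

C5 has one bond to C (0), one bond to C (0), a double bond to O (2×+1 = +2).
Oxidation state = 0 + 0 + 2 = +2.

+2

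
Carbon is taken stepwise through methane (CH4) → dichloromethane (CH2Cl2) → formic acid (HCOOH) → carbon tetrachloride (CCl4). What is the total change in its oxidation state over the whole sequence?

Carbon oxidation states along the series — methane: -4, dichloromethane: 0, formic acid: +2, carbon tetrachloride: +4.
Net change = +4 − (-4) = +8.

+8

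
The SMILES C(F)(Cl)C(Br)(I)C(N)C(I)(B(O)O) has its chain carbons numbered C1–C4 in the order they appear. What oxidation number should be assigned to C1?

+1

Bonds to more-electronegative neighbours contribute +1 each, bonds to H or metals contribute −1 each, and C–C bonds contribute 0.
C1 has one bond to C (0), one bond to F (+1), one bond to H (-1), one bond to Cl (+1).
Oxidation state = 0 + 1 − 1 + 1 = +1.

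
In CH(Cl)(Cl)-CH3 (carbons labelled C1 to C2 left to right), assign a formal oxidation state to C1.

+1

Count +1 for every bond to an atom more electronegative than carbon and −1 for every bond to one less electronegative; C–C bonds are 0.
C1 has one bond to C (0), one bond to Cl (+1), one bond to H (-1), one bond to Cl (+1).
Oxidation state = 0 + 1 − 1 + 1 = +1.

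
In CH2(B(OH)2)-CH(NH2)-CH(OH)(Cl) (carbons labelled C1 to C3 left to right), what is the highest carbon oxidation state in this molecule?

Tallying each carbon's bonds:
C1: 1C, 2H, 1B → 0 − 2 − 1 = -3
C2: 2C, 1H, 1N → 0 − 1 + 1 = 0
C3: 1C, 1H, 1O, 1Cl → 0 − 1 + 1 + 1 = +1
The highest value is +1.

+1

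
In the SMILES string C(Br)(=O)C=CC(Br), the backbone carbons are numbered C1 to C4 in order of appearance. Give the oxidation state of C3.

-1

Assign +1 per bond to O/N/halogen, −1 per bond to H or an electropositive element, and 0 per bond to carbon.
C3 has a double bond to C (2×0 = 0), one bond to C (0), one bond to H (-1).
Oxidation state = 0 + 0 − 1 = -1.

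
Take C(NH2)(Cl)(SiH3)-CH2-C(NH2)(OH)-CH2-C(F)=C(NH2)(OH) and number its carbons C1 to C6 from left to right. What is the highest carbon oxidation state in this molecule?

+2

Count +1 for every bond to an atom more electronegative than carbon and −1 for every bond to one less electronegative; C–C bonds are 0. Tallying each carbon:
C1: 1C, 1N, 1Cl, 1Si → 0 + 1 + 1 − 1 = +1
C2: 2C, 2H → 0 − 2 = -2
C3: 2C, 1O, 1N → 0 + 1 + 1 = +2
C4: 2C, 2H → 0 − 2 = -2
C5: 3C, 1F → 0 + 1 = +1
C6: 2C, 1O, 1N → 0 + 1 + 1 = +2
The highest value is +2.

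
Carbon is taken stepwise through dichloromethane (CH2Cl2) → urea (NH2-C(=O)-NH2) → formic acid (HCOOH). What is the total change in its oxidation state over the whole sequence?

+2

Carbon oxidation states along the series — dichloromethane: 0, urea: +4, formic acid: +2.
Net change = +2 − (0) = +2.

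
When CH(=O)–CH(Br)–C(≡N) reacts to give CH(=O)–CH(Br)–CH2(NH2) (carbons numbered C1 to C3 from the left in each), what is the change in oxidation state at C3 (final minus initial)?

Before: C3 has 1 bond to C, 3 bonds to N → oxidation state +3.
After: C3 has 1 bond to C, 2 bonds to H, 1 bond to N → oxidation state -1.
Δ = -1 − (+3) = -4, so this is a reduction at C3.

-4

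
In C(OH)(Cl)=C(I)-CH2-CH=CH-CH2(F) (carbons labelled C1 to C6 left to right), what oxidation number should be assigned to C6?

-1

Bonds to more-electronegative neighbours contribute +1 each, bonds to H or metals contribute −1 each, and C–C bonds contribute 0.
C6 has one bond to C (0), one bond to H (-1), one bond to F (+1), one bond to H (-1).
Oxidation state = 0 − 1 + 1 − 1 = -1.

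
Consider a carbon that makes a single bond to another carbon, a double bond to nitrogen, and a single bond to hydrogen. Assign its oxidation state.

+1

The carbon has one bond to C (0), a double bond to N (2×+1 = +2), one bond to H (-1).
Oxidation state = 0 + 2 − 1 = +1.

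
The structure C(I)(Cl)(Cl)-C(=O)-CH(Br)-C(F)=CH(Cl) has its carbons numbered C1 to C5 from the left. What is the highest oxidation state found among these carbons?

Tallying each carbon's bonds:
C1: 1C, 2Cl, 1I → 0 + 2 + 1 = +3
C2: 2C, 2O → 0 + 2 = +2
C3: 2C, 1H, 1Br → 0 − 1 + 1 = 0
C4: 3C, 1F → 0 + 1 = +1
C5: 2C, 1H, 1Cl → 0 − 1 + 1 = 0
The highest value is +3.

+3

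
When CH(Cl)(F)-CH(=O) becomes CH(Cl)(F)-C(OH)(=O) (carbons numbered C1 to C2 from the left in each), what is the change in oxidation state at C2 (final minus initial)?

+2

Before: C2 has 1 bond to C, 1 bond to H, 2 bonds to O → oxidation state +1.
After: C2 has 1 bond to C, 3 bonds to O → oxidation state +3.
Δ = +3 − (+1) = +2, so this is an oxidation at C2.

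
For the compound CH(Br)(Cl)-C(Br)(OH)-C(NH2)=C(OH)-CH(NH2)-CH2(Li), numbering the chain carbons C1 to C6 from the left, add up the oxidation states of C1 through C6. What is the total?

Tallying each carbon's bonds:
C1: 1C, 1H, 1Cl, 1Br → 0 − 1 + 1 + 1 = +1
C2: 2C, 1O, 1Br → 0 + 1 + 1 = +2
C3: 3C, 1N → 0 + 1 = +1
C4: 3C, 1O → 0 + 1 = +1
C5: 2C, 1H, 1N → 0 − 1 + 1 = 0
C6: 1C, 2H, 1Li → 0 − 2 − 1 = -3
Sum = +1 + 2 + 1 + 1 + 0 − 3 = +2.

+2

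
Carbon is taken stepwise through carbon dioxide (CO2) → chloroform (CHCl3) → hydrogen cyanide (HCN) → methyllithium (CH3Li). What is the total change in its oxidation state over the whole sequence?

-8

Carbon oxidation states along the series — carbon dioxide: +4, chloroform: +2, hydrogen cyanide: +2, methyllithium: -4.
Net change = -4 − (+4) = -8.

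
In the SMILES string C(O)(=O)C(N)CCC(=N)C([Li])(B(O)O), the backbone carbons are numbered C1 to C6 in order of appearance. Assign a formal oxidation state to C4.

Assign +1 per bond to O/N/halogen, −1 per bond to H or an electropositive element, and 0 per bond to carbon.
C4 has one bond to C (0), one bond to C (0), one bond to H (-1), one bond to H (-1).
Oxidation state = 0 + 0 − 1 − 1 = -2.

-2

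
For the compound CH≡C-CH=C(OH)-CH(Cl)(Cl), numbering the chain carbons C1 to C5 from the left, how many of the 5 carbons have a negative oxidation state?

2

Tallying each carbon's bonds:
C1: 3C, 1H → 0 − 1 = -1
C2: 4C → 0 = 0
C3: 3C, 1H → 0 − 1 = -1
C4: 3C, 1O → 0 + 1 = +1
C5: 1C, 1H, 2Cl → 0 − 1 + 2 = +1
2 carbons (C1, C3) meet the condition.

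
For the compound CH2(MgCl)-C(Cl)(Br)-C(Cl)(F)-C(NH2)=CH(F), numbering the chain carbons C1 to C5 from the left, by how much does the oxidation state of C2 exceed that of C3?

C2: 2C, 1Cl, 1Br → 0 + 1 + 1 = +2
C3: 2C, 1F, 1Cl → 0 + 1 + 1 = +2
Difference: +2 − (+2) = 0.

0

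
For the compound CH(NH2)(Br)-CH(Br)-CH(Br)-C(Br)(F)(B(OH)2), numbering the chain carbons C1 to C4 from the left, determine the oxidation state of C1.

+1

C1 has one bond to C (0), one bond to H (-1), one bond to N (+1), one bond to Br (+1).
Oxidation state = 0 − 1 + 1 + 1 = +1.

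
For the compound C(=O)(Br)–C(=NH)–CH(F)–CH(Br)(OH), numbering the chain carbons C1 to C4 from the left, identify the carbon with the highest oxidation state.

Tallying each carbon's bonds:
C1: 1C, 2O, 1Br → 0 + 2 + 1 = +3
C2: 2C, 2N → 0 + 2 = +2
C3: 2C, 1H, 1F → 0 − 1 + 1 = 0
C4: 1C, 1H, 1O, 1Br → 0 − 1 + 1 + 1 = +1
The most oxidised carbon is C1 at +3.

C1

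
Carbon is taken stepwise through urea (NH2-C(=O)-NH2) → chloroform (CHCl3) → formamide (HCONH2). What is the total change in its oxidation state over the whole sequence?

-2

Carbon oxidation states along the series — urea: +4, chloroform: +2, formamide: +2.
Net change = +2 − (+4) = -2.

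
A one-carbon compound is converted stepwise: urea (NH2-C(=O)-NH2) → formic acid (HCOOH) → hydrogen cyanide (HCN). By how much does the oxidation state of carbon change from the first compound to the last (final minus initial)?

Carbon oxidation states along the series — urea: +4, formic acid: +2, hydrogen cyanide: +2.
Net change = +2 − (+4) = -2.

-2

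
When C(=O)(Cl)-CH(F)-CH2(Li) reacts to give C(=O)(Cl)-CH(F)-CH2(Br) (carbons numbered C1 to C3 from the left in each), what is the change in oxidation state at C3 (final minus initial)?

+2

Before: C3 has 1 bond to C, 2 bonds to H, 1 bond to Li → oxidation state -3.
After: C3 has 1 bond to C, 2 bonds to H, 1 bond to Br → oxidation state -1.
Δ = -1 − (-3) = +2, so this is an oxidation at C3.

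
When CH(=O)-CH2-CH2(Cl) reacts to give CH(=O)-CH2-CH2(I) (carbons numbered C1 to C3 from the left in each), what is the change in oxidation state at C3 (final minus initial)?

Before: C3 has 1 bond to C, 2 bonds to H, 1 bond to Cl → oxidation state -1.
After: C3 has 1 bond to C, 2 bonds to H, 1 bond to I → oxidation state -1.
Δ = -1 − (-1) = 0, so no net redox change at C3.

0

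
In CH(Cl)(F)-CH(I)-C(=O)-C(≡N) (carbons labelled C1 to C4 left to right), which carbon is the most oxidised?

Bonds to more-electronegative neighbours contribute +1 each, bonds to H or metals contribute −1 each, and C–C bonds contribute 0. Tallying each carbon:
C1: 1C, 1H, 1F, 1Cl → 0 − 1 + 1 + 1 = +1
C2: 2C, 1H, 1I → 0 − 1 + 1 = 0
C3: 2C, 2O → 0 + 2 = +2
C4: 1C, 3N → 0 + 3 = +3
The most oxidised carbon is C4 at +3.

C4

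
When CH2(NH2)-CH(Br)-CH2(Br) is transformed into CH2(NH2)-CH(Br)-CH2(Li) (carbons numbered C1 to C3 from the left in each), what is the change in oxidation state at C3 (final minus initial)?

-2

Before: C3 has 1 bond to C, 2 bonds to H, 1 bond to Br → oxidation state -1.
After: C3 has 1 bond to C, 2 bonds to H, 1 bond to Li → oxidation state -3.
Δ = -3 − (-1) = -2, so this is a reduction at C3.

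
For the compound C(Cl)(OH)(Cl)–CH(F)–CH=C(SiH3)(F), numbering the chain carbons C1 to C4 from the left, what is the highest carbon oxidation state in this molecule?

Bonds to more-electronegative neighbours contribute +1 each, bonds to H or metals contribute −1 each, and C–C bonds contribute 0. Tallying each carbon:
C1: 1C, 1O, 2Cl → 0 + 1 + 2 = +3
C2: 2C, 1H, 1F → 0 − 1 + 1 = 0
C3: 3C, 1H → 0 − 1 = -1
C4: 2C, 1F, 1Si → 0 + 1 − 1 = 0
The highest value is +3.

+3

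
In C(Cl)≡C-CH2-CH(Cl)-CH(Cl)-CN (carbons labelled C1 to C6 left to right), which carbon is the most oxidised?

C6

Tallying each carbon's bonds:
C1: 3C, 1Cl → 0 + 1 = +1
C2: 4C → 0 = 0
C3: 2C, 2H → 0 − 2 = -2
C4: 2C, 1H, 1Cl → 0 − 1 + 1 = 0
C5: 2C, 1H, 1Cl → 0 − 1 + 1 = 0
C6: 1C, 3N → 0 + 3 = +3
The most oxidised carbon is C6 at +3.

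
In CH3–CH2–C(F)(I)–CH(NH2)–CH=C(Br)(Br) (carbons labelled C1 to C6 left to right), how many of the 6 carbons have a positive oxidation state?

Each bond to a more electronegative atom (O, N, halogen) counts +1, each bond to a less electronegative atom (H, metal, B, Si) counts −1, and each C–C bond counts 0. Tallying each carbon:
C1: 1C, 3H → 0 − 3 = -3
C2: 2C, 2H → 0 − 2 = -2
C3: 2C, 1F, 1I → 0 + 1 + 1 = +2
C4: 2C, 1H, 1N → 0 − 1 + 1 = 0
C5: 3C, 1H → 0 − 1 = -1
C6: 2C, 2Br → 0 + 2 = +2
2 carbons (C3, C6) meet the condition.

2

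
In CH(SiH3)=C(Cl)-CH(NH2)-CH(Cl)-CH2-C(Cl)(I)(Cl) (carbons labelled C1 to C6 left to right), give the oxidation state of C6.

+3

Each bond to a more electronegative atom (O, N, halogen) counts +1, each bond to a less electronegative atom (H, metal, B, Si) counts −1, and each C–C bond counts 0.
C6 has one bond to C (0), one bond to Cl (+1), one bond to I (+1), one bond to Cl (+1).
Oxidation state = 0 + 1 + 1 + 1 = +3.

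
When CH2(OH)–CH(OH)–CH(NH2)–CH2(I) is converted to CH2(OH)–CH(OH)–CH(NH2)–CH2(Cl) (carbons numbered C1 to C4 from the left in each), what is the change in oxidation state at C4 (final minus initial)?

Before: C4 has 1 bond to C, 2 bonds to H, 1 bond to I → oxidation state -1.
After: C4 has 1 bond to C, 2 bonds to H, 1 bond to Cl → oxidation state -1.
Δ = -1 − (-1) = 0, so no net redox change at C4.

0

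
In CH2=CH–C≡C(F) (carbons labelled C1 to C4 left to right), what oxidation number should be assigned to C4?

+1

Count +1 for every bond to an atom more electronegative than carbon and −1 for every bond to one less electronegative; C–C bonds are 0.
C4 has a triple bond to C (3×0 = 0), one bond to F (+1).
Oxidation state = 0 + 1 = +1.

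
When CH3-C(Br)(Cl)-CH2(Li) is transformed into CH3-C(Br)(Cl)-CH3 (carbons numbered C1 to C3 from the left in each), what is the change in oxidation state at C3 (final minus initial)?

Before: C3 has 1 bond to C, 2 bonds to H, 1 bond to Li → oxidation state -3.
After: C3 has 1 bond to C, 3 bonds to H → oxidation state -3.
Δ = -3 − (-3) = 0, so no net redox change at C3.

0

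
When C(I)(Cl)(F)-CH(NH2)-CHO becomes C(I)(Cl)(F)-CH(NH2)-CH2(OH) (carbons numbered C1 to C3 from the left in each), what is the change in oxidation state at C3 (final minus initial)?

-2

Before: C3 has 1 bond to C, 1 bond to H, 2 bonds to O → oxidation state +1.
After: C3 has 1 bond to C, 2 bonds to H, 1 bond to O → oxidation state -1.
Δ = -1 − (+1) = -2, so this is a reduction at C3.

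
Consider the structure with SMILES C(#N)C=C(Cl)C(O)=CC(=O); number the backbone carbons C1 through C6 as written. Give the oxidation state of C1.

C1 has one bond to C (0), a triple bond to N (3×+1 = +3).
Oxidation state = 0 + 3 = +3.

+3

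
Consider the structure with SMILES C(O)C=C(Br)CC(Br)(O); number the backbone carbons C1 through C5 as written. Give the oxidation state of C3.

Bonds to more-electronegative neighbours contribute +1 each, bonds to H or metals contribute −1 each, and C–C bonds contribute 0.
C3 has a double bond to C (2×0 = 0), one bond to C (0), one bond to Br (+1).
Oxidation state = 0 + 0 + 1 = +1.

+1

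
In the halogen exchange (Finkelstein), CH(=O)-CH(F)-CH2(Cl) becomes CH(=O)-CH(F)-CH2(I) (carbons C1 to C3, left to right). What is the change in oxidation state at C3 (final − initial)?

0

Before: C3 has 1 bond to C, 2 bonds to H, 1 bond to Cl → oxidation state -1.
After: C3 has 1 bond to C, 2 bonds to H, 1 bond to I → oxidation state -1.
Δ = -1 − (-1) = 0, so no net redox change at C3.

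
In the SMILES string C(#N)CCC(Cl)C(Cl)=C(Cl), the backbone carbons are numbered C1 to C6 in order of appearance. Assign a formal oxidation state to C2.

C2 has one bond to C (0), one bond to C (0), one bond to H (-1), one bond to H (-1).
Oxidation state = 0 + 0 − 1 − 1 = -2.

-2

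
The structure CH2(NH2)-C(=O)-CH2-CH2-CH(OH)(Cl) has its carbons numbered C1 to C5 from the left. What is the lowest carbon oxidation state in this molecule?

-2

Tallying each carbon's bonds:
C1: 1C, 2H, 1N → 0 − 2 + 1 = -1
C2: 2C, 2O → 0 + 2 = +2
C3: 2C, 2H → 0 − 2 = -2
C4: 2C, 2H → 0 − 2 = -2
C5: 1C, 1H, 1O, 1Cl → 0 − 1 + 1 + 1 = +1
The lowest value is -2.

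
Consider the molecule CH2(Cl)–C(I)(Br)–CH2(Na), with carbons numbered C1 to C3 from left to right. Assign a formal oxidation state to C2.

Count +1 for every bond to an atom more electronegative than carbon and −1 for every bond to one less electronegative; C–C bonds are 0.
C2 has one bond to C (0), one bond to C (0), one bond to I (+1), one bond to Br (+1).
Oxidation state = 0 + 0 + 1 + 1 = +2.

+2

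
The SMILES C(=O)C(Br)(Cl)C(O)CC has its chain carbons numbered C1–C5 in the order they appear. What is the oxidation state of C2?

Count +1 for every bond to an atom more electronegative than carbon and −1 for every bond to one less electronegative; C–C bonds are 0.
C2 has one bond to C (0), one bond to C (0), one bond to Br (+1), one bond to Cl (+1).
Oxidation state = 0 + 0 + 1 + 1 = +2.

+2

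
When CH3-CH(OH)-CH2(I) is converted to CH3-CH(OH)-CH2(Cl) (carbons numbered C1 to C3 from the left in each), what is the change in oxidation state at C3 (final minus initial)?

0

Before: C3 has 1 bond to C, 2 bonds to H, 1 bond to I → oxidation state -1.
After: C3 has 1 bond to C, 2 bonds to H, 1 bond to Cl → oxidation state -1.
Δ = -1 − (-1) = 0, so no net redox change at C3.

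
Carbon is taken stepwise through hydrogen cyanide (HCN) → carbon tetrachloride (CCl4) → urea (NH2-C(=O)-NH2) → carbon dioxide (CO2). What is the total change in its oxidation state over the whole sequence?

Carbon oxidation states along the series — hydrogen cyanide: +2, carbon tetrachloride: +4, urea: +4, carbon dioxide: +4.
Net change = +4 − (+2) = +2.

+2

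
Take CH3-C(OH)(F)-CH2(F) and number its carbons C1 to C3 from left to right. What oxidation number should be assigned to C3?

-1

Count +1 for every bond to an atom more electronegative than carbon and −1 for every bond to one less electronegative; C–C bonds are 0.
C3 has one bond to C (0), one bond to H (-1), one bond to H (-1), one bond to F (+1).
Oxidation state = 0 − 1 − 1 + 1 = -1.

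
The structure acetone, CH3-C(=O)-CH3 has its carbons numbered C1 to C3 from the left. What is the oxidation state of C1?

C1 has one bond to H (-1), one bond to H (-1), one bond to H (-1), one bond to C (0).
Oxidation state = -1 − 1 − 1 + 0 = -3.

-3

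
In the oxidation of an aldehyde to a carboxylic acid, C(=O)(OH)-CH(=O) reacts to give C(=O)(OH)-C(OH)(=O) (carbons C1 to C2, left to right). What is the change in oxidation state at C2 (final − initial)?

Before: C2 has 1 bond to C, 1 bond to H, 2 bonds to O → oxidation state +1.
After: C2 has 1 bond to C, 3 bonds to O → oxidation state +3.
Δ = +3 − (+1) = +2, so this is an oxidation at C2.

+2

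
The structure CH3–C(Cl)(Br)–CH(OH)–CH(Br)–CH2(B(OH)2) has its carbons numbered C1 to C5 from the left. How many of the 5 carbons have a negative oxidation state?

2

Count +1 for every bond to an atom more electronegative than carbon and −1 for every bond to one less electronegative; C–C bonds are 0. Tallying each carbon:
C1: 1C, 3H → 0 − 3 = -3
C2: 2C, 1Cl, 1Br → 0 + 1 + 1 = +2
C3: 2C, 1H, 1O → 0 − 1 + 1 = 0
C4: 2C, 1H, 1Br → 0 − 1 + 1 = 0
C5: 1C, 2H, 1B → 0 − 2 − 1 = -3
2 carbons (C1, C5) meet the condition.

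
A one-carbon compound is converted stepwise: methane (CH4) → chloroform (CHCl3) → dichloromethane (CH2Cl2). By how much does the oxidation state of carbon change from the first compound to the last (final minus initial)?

+4

Carbon oxidation states along the series — methane: -4, chloroform: +2, dichloromethane: 0.
Net change = 0 − (-4) = +4.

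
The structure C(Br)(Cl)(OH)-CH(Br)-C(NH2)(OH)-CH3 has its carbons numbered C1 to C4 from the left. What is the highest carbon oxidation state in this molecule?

+3

Each bond to a more electronegative atom (O, N, halogen) counts +1, each bond to a less electronegative atom (H, metal, B, Si) counts −1, and each C–C bond counts 0. Tallying each carbon:
C1: 1C, 1O, 1Cl, 1Br → 0 + 1 + 1 + 1 = +3
C2: 2C, 1H, 1Br → 0 − 1 + 1 = 0
C3: 2C, 1O, 1N → 0 + 1 + 1 = +2
C4: 1C, 3H → 0 − 3 = -3
The highest value is +3.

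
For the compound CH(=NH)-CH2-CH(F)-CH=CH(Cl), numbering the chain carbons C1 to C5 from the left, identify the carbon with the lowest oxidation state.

C2

Tallying each carbon's bonds:
C1: 1C, 1H, 2N → 0 − 1 + 2 = +1
C2: 2C, 2H → 0 − 2 = -2
C3: 2C, 1H, 1F → 0 − 1 + 1 = 0
C4: 3C, 1H → 0 − 1 = -1
C5: 2C, 1H, 1Cl → 0 − 1 + 1 = 0
The most reduced carbon is C2 at -2.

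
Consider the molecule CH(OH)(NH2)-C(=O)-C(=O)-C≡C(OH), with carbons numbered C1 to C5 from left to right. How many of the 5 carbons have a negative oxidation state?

Tallying each carbon's bonds:
C1: 1C, 1H, 1O, 1N → 0 − 1 + 1 + 1 = +1
C2: 2C, 2O → 0 + 2 = +2
C3: 2C, 2O → 0 + 2 = +2
C4: 4C → 0 = 0
C5: 3C, 1O → 0 + 1 = +1
0 carbons meet the condition.

0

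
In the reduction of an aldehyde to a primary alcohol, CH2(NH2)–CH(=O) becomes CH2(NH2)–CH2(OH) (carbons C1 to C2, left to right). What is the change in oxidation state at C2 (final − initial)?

-2

Before: C2 has 1 bond to C, 1 bond to H, 2 bonds to O → oxidation state +1.
After: C2 has 1 bond to C, 2 bonds to H, 1 bond to O → oxidation state -1.
Δ = -1 − (+1) = -2, so this is a reduction at C2.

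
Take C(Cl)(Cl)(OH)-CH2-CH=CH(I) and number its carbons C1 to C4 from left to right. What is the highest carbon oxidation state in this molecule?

Bonds to more-electronegative neighbours contribute +1 each, bonds to H or metals contribute −1 each, and C–C bonds contribute 0. Tallying each carbon:
C1: 1C, 1O, 2Cl → 0 + 1 + 2 = +3
C2: 2C, 2H → 0 − 2 = -2
C3: 3C, 1H → 0 − 1 = -1
C4: 2C, 1H, 1I → 0 − 1 + 1 = 0
The highest value is +3.

+3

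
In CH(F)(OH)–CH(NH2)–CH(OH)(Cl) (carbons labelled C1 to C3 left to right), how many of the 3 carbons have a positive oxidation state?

2

Tallying each carbon's bonds:
C1: 1C, 1H, 1O, 1F → 0 − 1 + 1 + 1 = +1
C2: 2C, 1H, 1N → 0 − 1 + 1 = 0
C3: 1C, 1H, 1O, 1Cl → 0 − 1 + 1 + 1 = +1
2 carbons (C1, C3) meet the condition.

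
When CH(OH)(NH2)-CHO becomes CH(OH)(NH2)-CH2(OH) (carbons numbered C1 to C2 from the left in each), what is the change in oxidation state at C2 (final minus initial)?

-2

Before: C2 has 1 bond to C, 1 bond to H, 2 bonds to O → oxidation state +1.
After: C2 has 1 bond to C, 2 bonds to H, 1 bond to O → oxidation state -1.
Δ = -1 − (+1) = -2, so this is a reduction at C2.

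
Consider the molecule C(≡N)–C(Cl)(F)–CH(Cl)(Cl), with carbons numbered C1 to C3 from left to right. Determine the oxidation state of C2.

+2

Each bond to a more electronegative atom (O, N, halogen) counts +1, each bond to a less electronegative atom (H, metal, B, Si) counts −1, and each C–C bond counts 0.
C2 has one bond to C (0), one bond to C (0), one bond to Cl (+1), one bond to F (+1).
Oxidation state = 0 + 0 + 1 + 1 = +2.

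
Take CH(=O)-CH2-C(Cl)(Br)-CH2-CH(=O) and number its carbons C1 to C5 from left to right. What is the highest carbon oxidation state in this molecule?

+2

Tallying each carbon's bonds:
C1: 1C, 1H, 2O → 0 − 1 + 2 = +1
C2: 2C, 2H → 0 − 2 = -2
C3: 2C, 1Cl, 1Br → 0 + 1 + 1 = +2
C4: 2C, 2H → 0 − 2 = -2
C5: 1C, 1H, 2O → 0 − 1 + 2 = +1
The highest value is +2.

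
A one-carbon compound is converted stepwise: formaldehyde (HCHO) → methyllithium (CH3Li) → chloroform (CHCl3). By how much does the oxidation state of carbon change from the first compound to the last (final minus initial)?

Carbon oxidation states along the series — formaldehyde: 0, methyllithium: -4, chloroform: +2.
Net change = +2 − (0) = +2.

+2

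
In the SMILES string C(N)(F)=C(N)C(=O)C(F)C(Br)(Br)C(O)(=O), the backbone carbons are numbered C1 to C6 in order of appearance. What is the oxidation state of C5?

+2

Assign +1 per bond to O/N/halogen, −1 per bond to H or an electropositive element, and 0 per bond to carbon.
C5 has one bond to C (0), one bond to C (0), one bond to Br (+1), one bond to Br (+1).
Oxidation state = 0 + 0 + 1 + 1 = +2.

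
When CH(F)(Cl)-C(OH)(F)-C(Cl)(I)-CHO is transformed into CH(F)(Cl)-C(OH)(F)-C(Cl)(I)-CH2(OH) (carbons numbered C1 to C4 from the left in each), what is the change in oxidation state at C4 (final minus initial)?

Before: C4 has 1 bond to C, 1 bond to H, 2 bonds to O → oxidation state +1.
After: C4 has 1 bond to C, 2 bonds to H, 1 bond to O → oxidation state -1.
Δ = -1 − (+1) = -2, so this is a reduction at C4.

-2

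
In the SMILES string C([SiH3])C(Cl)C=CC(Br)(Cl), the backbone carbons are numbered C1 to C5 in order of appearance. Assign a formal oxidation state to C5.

C5 has one bond to C (0), one bond to Br (+1), one bond to H (-1), one bond to Cl (+1).
Oxidation state = 0 + 1 − 1 + 1 = +1.

+1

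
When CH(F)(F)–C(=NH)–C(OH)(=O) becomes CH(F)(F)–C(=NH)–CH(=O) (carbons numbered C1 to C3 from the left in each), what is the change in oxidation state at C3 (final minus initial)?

Before: C3 has 1 bond to C, 3 bonds to O → oxidation state +3.
After: C3 has 1 bond to C, 1 bond to H, 2 bonds to O → oxidation state +1.
Δ = +1 − (+3) = -2, so this is a reduction at C3.

-2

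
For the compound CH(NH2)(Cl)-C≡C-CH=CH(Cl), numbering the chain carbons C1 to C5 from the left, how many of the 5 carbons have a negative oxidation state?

Tallying each carbon's bonds:
C1: 1C, 1H, 1N, 1Cl → 0 − 1 + 1 + 1 = +1
C2: 4C → 0 = 0
C3: 4C → 0 = 0
C4: 3C, 1H → 0 − 1 = -1
C5: 2C, 1H, 1Cl → 0 − 1 + 1 = 0
1 carbon (C4) meets the condition.

1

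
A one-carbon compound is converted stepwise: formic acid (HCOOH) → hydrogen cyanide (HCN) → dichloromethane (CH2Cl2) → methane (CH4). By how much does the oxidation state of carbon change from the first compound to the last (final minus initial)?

Carbon oxidation states along the series — formic acid: +2, hydrogen cyanide: +2, dichloromethane: 0, methane: -4.
Net change = -4 − (+2) = -6.

-6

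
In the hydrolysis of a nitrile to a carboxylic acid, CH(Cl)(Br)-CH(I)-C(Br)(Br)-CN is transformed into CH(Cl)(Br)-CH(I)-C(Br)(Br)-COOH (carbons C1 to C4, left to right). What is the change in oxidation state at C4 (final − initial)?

0

Before: C4 has 1 bond to C, 3 bonds to N → oxidation state +3.
After: C4 has 1 bond to C, 3 bonds to O → oxidation state +3.
Δ = +3 − (+3) = 0, so no net redox change at C4.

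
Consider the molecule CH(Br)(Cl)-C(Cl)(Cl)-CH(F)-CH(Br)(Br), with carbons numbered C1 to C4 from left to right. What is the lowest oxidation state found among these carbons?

Bonds to more-electronegative neighbours contribute +1 each, bonds to H or metals contribute −1 each, and C–C bonds contribute 0. Tallying each carbon:
C1: 1C, 1H, 1Cl, 1Br → 0 − 1 + 1 + 1 = +1
C2: 2C, 2Cl → 0 + 2 = +2
C3: 2C, 1H, 1F → 0 − 1 + 1 = 0
C4: 1C, 1H, 2Br → 0 − 1 + 2 = +1
The lowest value is 0.

0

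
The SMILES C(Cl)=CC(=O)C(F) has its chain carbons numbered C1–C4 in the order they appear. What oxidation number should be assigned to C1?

C1 has a double bond to C (2×0 = 0), one bond to H (-1), one bond to Cl (+1).
Oxidation state = 0 − 1 + 1 = 0.

0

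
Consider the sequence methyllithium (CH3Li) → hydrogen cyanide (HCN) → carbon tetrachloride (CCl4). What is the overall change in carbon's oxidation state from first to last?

+8

Carbon oxidation states along the series — methyllithium: -4, hydrogen cyanide: +2, carbon tetrachloride: +4.
Net change = +4 − (-4) = +8.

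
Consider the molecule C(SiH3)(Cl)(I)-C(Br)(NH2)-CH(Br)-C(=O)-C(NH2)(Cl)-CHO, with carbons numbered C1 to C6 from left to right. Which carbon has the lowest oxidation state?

Tallying each carbon's bonds:
C1: 1C, 1Cl, 1I, 1Si → 0 + 1 + 1 − 1 = +1
C2: 2C, 1N, 1Br → 0 + 1 + 1 = +2
C3: 2C, 1H, 1Br → 0 − 1 + 1 = 0
C4: 2C, 2O → 0 + 2 = +2
C5: 2C, 1N, 1Cl → 0 + 1 + 1 = +2
C6: 1C, 1H, 2O → 0 − 1 + 2 = +1
The most reduced carbon is C3 at 0.

C3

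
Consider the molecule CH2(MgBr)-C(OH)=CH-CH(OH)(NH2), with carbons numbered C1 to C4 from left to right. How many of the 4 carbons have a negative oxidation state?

2

Tallying each carbon's bonds:
C1: 1C, 2H, 1Mg → 0 − 2 − 1 = -3
C2: 3C, 1O → 0 + 1 = +1
C3: 3C, 1H → 0 − 1 = -1
C4: 1C, 1H, 1O, 1N → 0 − 1 + 1 + 1 = +1
2 carbons (C1, C3) meet the condition.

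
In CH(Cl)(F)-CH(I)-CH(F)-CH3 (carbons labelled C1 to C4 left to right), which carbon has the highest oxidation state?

C1

Each bond to a more electronegative atom (O, N, halogen) counts +1, each bond to a less electronegative atom (H, metal, B, Si) counts −1, and each C–C bond counts 0. Tallying each carbon:
C1: 1C, 1H, 1F, 1Cl → 0 − 1 + 1 + 1 = +1
C2: 2C, 1H, 1I → 0 − 1 + 1 = 0
C3: 2C, 1H, 1F → 0 − 1 + 1 = 0
C4: 1C, 3H → 0 − 3 = -3
The most oxidised carbon is C1 at +1.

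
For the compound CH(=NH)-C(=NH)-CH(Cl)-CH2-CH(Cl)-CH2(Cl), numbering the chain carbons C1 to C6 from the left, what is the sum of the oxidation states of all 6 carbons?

0

Each bond to a more electronegative atom (O, N, halogen) counts +1, each bond to a less electronegative atom (H, metal, B, Si) counts −1, and each C–C bond counts 0. Tallying each carbon:
C1: 1C, 1H, 2N → 0 − 1 + 2 = +1
C2: 2C, 2N → 0 + 2 = +2
C3: 2C, 1H, 1Cl → 0 − 1 + 1 = 0
C4: 2C, 2H → 0 − 2 = -2
C5: 2C, 1H, 1Cl → 0 − 1 + 1 = 0
C6: 1C, 2H, 1Cl → 0 − 2 + 1 = -1
Sum = +1 + 2 + 0 − 2 + 0 − 1 = 0.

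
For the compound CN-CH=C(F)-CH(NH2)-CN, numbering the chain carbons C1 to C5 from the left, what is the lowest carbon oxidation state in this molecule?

Assign +1 per bond to O/N/halogen, −1 per bond to H or an electropositive element, and 0 per bond to carbon. Tallying each carbon:
C1: 1C, 3N → 0 + 3 = +3
C2: 3C, 1H → 0 − 1 = -1
C3: 3C, 1F → 0 + 1 = +1
C4: 2C, 1H, 1N → 0 − 1 + 1 = 0
C5: 1C, 3N → 0 + 3 = +3
The lowest value is -1.

-1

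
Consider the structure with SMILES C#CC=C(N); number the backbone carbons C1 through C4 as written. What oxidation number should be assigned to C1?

-1

Each bond to a more electronegative atom (O, N, halogen) counts +1, each bond to a less electronegative atom (H, metal, B, Si) counts −1, and each C–C bond counts 0.
C1 has a triple bond to C (3×0 = 0), one bond to H (-1).
Oxidation state = 0 − 1 = -1.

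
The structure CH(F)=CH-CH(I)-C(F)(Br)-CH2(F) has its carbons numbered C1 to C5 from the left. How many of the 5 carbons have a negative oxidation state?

Tallying each carbon's bonds:
C1: 2C, 1H, 1F → 0 − 1 + 1 = 0
C2: 3C, 1H → 0 − 1 = -1
C3: 2C, 1H, 1I → 0 − 1 + 1 = 0
C4: 2C, 1F, 1Br → 0 + 1 + 1 = +2
C5: 1C, 2H, 1F → 0 − 2 + 1 = -1
2 carbons (C2, C5) meet the condition.

2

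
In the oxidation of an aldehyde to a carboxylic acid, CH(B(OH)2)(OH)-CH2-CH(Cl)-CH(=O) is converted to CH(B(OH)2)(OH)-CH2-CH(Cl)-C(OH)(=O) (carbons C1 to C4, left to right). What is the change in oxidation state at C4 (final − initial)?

+2

Before: C4 has 1 bond to C, 1 bond to H, 2 bonds to O → oxidation state +1.
After: C4 has 1 bond to C, 3 bonds to O → oxidation state +3.
Δ = +3 − (+1) = +2, so this is an oxidation at C4.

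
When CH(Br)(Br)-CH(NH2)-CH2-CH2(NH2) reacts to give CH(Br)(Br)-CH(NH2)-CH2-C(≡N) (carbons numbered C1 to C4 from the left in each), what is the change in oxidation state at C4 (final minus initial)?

+4

Before: C4 has 1 bond to C, 2 bonds to H, 1 bond to N → oxidation state -1.
After: C4 has 1 bond to C, 3 bonds to N → oxidation state +3.
Δ = +3 − (-1) = +4, so this is an oxidation at C4.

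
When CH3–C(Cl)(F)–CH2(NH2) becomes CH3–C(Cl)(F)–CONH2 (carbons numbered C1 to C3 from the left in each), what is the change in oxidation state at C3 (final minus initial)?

Before: C3 has 1 bond to C, 2 bonds to H, 1 bond to N → oxidation state -1.
After: C3 has 1 bond to C, 2 bonds to O, 1 bond to N → oxidation state +3.
Δ = +3 − (-1) = +4, so this is an oxidation at C3.

+4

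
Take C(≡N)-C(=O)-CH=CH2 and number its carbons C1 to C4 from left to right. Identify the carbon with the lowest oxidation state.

C4

Tallying each carbon's bonds:
C1: 1C, 3N → 0 + 3 = +3
C2: 2C, 2O → 0 + 2 = +2
C3: 3C, 1H → 0 − 1 = -1
C4: 2C, 2H → 0 − 2 = -2
The most reduced carbon is C4 at -2.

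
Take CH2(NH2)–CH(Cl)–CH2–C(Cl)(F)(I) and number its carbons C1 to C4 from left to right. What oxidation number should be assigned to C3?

-2

Assign +1 per bond to O/N/halogen, −1 per bond to H or an electropositive element, and 0 per bond to carbon.
C3 has one bond to C (0), one bond to C (0), one bond to H (-1), one bond to H (-1).
Oxidation state = 0 + 0 − 1 − 1 = -2.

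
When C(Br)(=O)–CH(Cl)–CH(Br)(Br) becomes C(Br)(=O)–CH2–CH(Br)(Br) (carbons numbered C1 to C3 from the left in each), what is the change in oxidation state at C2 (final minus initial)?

Before: C2 has 2 bonds to C, 1 bond to H, 1 bond to Cl → oxidation state 0.
After: C2 has 2 bonds to C, 2 bonds to H → oxidation state -2.
Δ = -2 − (0) = -2, so this is a reduction at C2.

-2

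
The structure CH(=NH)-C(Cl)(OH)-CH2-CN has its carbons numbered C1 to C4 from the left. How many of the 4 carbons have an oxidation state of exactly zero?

0

Count +1 for every bond to an atom more electronegative than carbon and −1 for every bond to one less electronegative; C–C bonds are 0. Tallying each carbon:
C1: 1C, 1H, 2N → 0 − 1 + 2 = +1
C2: 2C, 1O, 1Cl → 0 + 1 + 1 = +2
C3: 2C, 2H → 0 − 2 = -2
C4: 1C, 3N → 0 + 3 = +3
0 carbons meet the condition.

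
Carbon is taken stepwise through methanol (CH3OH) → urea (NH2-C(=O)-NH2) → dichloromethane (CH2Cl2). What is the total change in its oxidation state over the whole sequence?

Carbon oxidation states along the series — methanol: -2, urea: +4, dichloromethane: 0.
Net change = 0 − (-2) = +2.

+2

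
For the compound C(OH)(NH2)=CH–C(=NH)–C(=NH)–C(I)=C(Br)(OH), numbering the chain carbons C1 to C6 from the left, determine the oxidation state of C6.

C6 has a double bond to C (2×0 = 0), one bond to Br (+1), one bond to O (+1).
Oxidation state = 0 + 1 + 1 = +2.

+2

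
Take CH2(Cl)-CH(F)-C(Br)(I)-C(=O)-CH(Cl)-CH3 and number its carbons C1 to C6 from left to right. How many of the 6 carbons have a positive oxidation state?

Tallying each carbon's bonds:
C1: 1C, 2H, 1Cl → 0 − 2 + 1 = -1
C2: 2C, 1H, 1F → 0 − 1 + 1 = 0
C3: 2C, 1Br, 1I → 0 + 1 + 1 = +2
C4: 2C, 2O → 0 + 2 = +2
C5: 2C, 1H, 1Cl → 0 − 1 + 1 = 0
C6: 1C, 3H → 0 − 3 = -3
2 carbons (C3, C4) meet the condition.

2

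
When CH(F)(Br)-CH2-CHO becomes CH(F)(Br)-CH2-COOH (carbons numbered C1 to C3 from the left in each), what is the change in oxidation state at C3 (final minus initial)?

Before: C3 has 1 bond to C, 1 bond to H, 2 bonds to O → oxidation state +1.
After: C3 has 1 bond to C, 3 bonds to O → oxidation state +3.
Δ = +3 − (+1) = +2, so this is an oxidation at C3.

+2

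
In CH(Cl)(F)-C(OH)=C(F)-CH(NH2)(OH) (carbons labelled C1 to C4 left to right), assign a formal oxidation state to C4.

+1

Bonds to more-electronegative neighbours contribute +1 each, bonds to H or metals contribute −1 each, and C–C bonds contribute 0.
C4 has one bond to C (0), one bond to H (-1), one bond to N (+1), one bond to O (+1).
Oxidation state = 0 − 1 + 1 + 1 = +1.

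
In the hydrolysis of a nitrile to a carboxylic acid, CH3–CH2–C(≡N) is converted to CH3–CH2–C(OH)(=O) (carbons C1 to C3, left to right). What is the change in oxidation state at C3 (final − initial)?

Before: C3 has 1 bond to C, 3 bonds to N → oxidation state +3.
After: C3 has 1 bond to C, 3 bonds to O → oxidation state +3.
Δ = +3 − (+3) = 0, so no net redox change at C3.

0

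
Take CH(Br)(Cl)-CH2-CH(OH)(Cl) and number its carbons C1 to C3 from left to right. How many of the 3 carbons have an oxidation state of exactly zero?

Count +1 for every bond to an atom more electronegative than carbon and −1 for every bond to one less electronegative; C–C bonds are 0. Tallying each carbon:
C1: 1C, 1H, 1Cl, 1Br → 0 − 1 + 1 + 1 = +1
C2: 2C, 2H → 0 − 2 = -2
C3: 1C, 1H, 1O, 1Cl → 0 − 1 + 1 + 1 = +1
0 carbons meet the condition.

0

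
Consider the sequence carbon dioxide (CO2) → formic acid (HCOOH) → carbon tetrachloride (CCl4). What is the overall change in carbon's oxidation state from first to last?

Carbon oxidation states along the series — carbon dioxide: +4, formic acid: +2, carbon tetrachloride: +4.
Net change = +4 − (+4) = 0.

0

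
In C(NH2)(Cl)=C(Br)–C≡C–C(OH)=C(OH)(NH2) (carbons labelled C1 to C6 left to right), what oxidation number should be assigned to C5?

Assign +1 per bond to O/N/halogen, −1 per bond to H or an electropositive element, and 0 per bond to carbon.
C5 has one bond to C (0), a double bond to C (2×0 = 0), one bond to O (+1).
Oxidation state = 0 + 0 + 1 = +1.

+1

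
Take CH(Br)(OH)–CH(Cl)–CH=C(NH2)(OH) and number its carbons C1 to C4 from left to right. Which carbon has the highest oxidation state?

Tallying each carbon's bonds:
C1: 1C, 1H, 1O, 1Br → 0 − 1 + 1 + 1 = +1
C2: 2C, 1H, 1Cl → 0 − 1 + 1 = 0
C3: 3C, 1H → 0 − 1 = -1
C4: 2C, 1O, 1N → 0 + 1 + 1 = +2
The most oxidised carbon is C4 at +2.

C4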